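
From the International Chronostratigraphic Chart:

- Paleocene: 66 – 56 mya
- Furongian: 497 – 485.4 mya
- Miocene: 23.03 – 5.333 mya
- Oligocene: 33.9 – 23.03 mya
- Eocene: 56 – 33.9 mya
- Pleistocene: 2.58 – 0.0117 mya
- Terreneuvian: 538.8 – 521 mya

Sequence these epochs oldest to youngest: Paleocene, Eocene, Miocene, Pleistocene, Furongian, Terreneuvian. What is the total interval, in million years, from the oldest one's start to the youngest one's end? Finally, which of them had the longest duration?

From the excerpt: Paleocene 66–56; Eocene 56–33.9; Miocene 23.03–5.333; Pleistocene 2.58–0.0117; Furongian 497–485.4; Terreneuvian 538.8–521 (Ma).
Larger Ma is earlier, so the oldest is Terreneuvian and the youngest is Pleistocene; oldest to youngest: Terreneuvian, Furongian, Paleocene, Eocene, Miocene, Pleistocene.
Oldest start 538.8 minus youngest end 0.0117 gives 538.7883 Myr overall.
Individual lengths (start − end): Miocene 17.697; Furongian 11.6; Eocene 22.1; Paleocene 10; Pleistocene 2.5683; Terreneuvian 17.8. The largest is Eocene at 22.1 Myr.

Terreneuvian, Furongian, Paleocene, Eocene, Miocene, Pleistocene; total span 538.7883 Myr; longest is Eocene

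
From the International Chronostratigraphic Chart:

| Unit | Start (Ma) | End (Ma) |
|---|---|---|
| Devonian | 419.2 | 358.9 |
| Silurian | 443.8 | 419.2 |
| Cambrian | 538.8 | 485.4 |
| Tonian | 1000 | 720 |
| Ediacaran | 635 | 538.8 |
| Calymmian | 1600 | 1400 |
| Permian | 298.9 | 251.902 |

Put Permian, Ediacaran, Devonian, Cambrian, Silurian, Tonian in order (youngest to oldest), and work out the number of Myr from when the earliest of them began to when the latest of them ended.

From the excerpt: Permian 298.9–251.902; Ediacaran 635–538.8; Devonian 419.2–358.9; Cambrian 538.8–485.4; Silurian 443.8–419.2; Tonian 1000–720 (Ma).
Larger Ma is earlier, so the oldest is Tonian and the youngest is Permian; youngest to oldest: Permian, Devonian, Silurian, Cambrian, Ediacaran, Tonian.
Oldest start 1000 minus youngest end 251.902 gives 748.098 Myr overall.

Permian, Devonian, Silurian, Cambrian, Ediacaran, Tonian; total span 748.098 Myr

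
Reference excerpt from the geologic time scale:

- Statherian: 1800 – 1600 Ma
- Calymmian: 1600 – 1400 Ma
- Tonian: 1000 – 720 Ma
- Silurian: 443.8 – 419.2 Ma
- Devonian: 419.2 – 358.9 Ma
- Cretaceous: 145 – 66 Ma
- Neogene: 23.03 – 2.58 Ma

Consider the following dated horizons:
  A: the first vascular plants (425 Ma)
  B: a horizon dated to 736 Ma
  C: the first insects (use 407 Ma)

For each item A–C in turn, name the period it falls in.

Match each age against the start–end ranges in the excerpt: A = 425 Ma → Silurian (443.8–419.2); B = 736 Ma → Tonian (1000–720); C = 407 Ma → Devonian (419.2–358.9).

A — Silurian; B — Tonian; C — Devonian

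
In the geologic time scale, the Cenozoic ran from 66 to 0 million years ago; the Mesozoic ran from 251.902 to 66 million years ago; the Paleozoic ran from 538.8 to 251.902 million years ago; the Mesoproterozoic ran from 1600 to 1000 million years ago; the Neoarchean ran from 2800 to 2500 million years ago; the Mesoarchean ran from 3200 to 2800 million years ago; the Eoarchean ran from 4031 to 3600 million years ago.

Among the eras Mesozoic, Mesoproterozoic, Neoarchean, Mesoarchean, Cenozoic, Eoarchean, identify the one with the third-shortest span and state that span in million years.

Neoarchean, 300 million years

Start − end for each: Mesozoic 251.902 − 66 = 185.902; Mesoproterozoic 1600 − 1000 = 600; Neoarchean 2800 − 2500 = 300; Mesoarchean 3200 − 2800 = 400; Cenozoic 66 − 0 = 66; Eoarchean 4031 − 3600 = 431.
Ranking these from shortest: Cenozoic < Mesozoic < Neoarchean < Mesoarchean < Eoarchean < Mesoproterozoic.
Position 3 in that ranking is Neoarchean, which lasted 300 Myr.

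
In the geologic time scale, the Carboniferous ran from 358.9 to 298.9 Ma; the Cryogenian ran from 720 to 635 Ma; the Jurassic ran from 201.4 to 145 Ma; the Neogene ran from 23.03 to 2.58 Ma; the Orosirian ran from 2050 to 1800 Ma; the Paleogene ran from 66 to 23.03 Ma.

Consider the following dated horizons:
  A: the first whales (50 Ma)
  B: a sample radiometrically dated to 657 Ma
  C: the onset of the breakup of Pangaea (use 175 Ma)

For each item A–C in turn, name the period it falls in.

A — Paleogene; B — Cryogenian; C — Jurassic

Match each age against the start–end ranges in the excerpt: A = 50 Ma → Paleogene (66–23.03); B = 657 Ma → Cryogenian (720–635); C = 175 Ma → Jurassic (201.4–145).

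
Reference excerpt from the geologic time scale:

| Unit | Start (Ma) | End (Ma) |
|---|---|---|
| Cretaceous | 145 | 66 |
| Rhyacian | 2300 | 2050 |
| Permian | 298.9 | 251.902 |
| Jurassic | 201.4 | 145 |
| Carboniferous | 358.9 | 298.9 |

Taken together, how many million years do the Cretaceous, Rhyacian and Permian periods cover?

375.998 million years

Duration is start − end for each: (145 − 66) + (2300 − 2050) + (298.9 − 251.902).
That is 79 + 250 + 46.998, which totals 375.998 million years.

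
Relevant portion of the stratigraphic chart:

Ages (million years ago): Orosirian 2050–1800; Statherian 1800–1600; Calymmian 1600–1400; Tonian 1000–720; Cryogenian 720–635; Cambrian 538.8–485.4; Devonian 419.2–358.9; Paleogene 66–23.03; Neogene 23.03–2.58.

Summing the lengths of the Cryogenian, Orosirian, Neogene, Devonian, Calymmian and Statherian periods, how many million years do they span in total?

Duration is start − end for each: (720 − 635) + (2050 − 1800) + (23.03 − 2.58) + (419.2 − 358.9) + (1600 − 1400) + (1800 − 1600).
That is 85 + 250 + 20.45 + 60.3 + 200 + 200, which totals 815.75 million years.

815.75 million years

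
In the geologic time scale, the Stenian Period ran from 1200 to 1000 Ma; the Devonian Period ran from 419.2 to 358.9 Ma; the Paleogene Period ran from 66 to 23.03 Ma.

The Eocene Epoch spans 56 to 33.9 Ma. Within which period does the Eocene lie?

Paleogene

The Eocene (56–33.9 Ma) lies entirely within 66–23.03 Ma, the Paleogene Period.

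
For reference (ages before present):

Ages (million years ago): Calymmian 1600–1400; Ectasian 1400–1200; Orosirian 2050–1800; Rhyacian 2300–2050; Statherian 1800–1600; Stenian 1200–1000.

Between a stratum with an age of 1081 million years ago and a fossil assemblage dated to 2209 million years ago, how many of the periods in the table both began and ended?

4

2209 Ma sits inside the Rhyacian (2300–2050) and 1081 Ma inside the Stenian (1200–1000); neither of those is wholly between the two dates.
The listed periods lying completely between them are Orosirian, Statherian, Calymmian, Ectasian — 4 in all.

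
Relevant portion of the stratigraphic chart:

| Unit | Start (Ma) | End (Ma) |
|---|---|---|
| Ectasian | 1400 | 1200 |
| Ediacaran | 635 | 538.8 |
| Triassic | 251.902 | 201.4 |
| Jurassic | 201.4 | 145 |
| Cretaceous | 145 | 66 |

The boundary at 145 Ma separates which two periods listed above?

Jurassic and Cretaceous

The Jurassic ends at 145 Ma and the Cretaceous begins at 145 Ma, so they share that boundary.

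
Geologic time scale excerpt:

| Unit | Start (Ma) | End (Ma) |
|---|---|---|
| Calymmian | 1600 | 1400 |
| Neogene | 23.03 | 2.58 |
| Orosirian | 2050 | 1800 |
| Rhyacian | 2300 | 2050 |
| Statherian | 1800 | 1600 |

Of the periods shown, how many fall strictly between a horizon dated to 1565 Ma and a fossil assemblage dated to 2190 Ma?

2190 Ma sits inside the Rhyacian (2300–2050) and 1565 Ma inside the Calymmian (1600–1400); neither of those is wholly between the two dates.
The listed periods lying completely between them are Orosirian, Statherian — 2 in all.

2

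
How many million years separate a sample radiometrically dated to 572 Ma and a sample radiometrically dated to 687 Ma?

687 − 572 = 115 million years.

115 million years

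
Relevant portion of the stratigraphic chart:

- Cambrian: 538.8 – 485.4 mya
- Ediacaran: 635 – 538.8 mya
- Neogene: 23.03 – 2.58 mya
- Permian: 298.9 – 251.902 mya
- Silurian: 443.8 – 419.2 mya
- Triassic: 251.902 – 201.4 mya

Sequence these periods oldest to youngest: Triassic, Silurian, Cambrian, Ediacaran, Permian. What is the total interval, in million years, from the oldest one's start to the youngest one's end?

From the excerpt: Triassic 251.902–201.4; Silurian 443.8–419.2; Cambrian 538.8–485.4; Ediacaran 635–538.8; Permian 298.9–251.902 (Ma).
Larger Ma is earlier, so the oldest is Ediacaran and the youngest is Triassic; oldest to youngest: Ediacaran, Cambrian, Silurian, Permian, Triassic.
Oldest start 635 minus youngest end 201.4 gives 433.6 Myr overall.

Ediacaran, Cambrian, Silurian, Permian, Triassic; total span 433.6 Myr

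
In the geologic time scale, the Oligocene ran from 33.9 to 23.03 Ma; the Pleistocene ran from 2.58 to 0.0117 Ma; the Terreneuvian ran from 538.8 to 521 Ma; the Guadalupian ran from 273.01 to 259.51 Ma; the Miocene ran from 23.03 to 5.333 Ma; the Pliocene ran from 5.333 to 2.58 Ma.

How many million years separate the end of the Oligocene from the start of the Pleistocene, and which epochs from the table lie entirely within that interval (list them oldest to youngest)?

End of Oligocene = 23.03 Ma; start of Pleistocene = 2.58 Ma.
Gap = 23.03 − 2.58 = 20.45 Myr.
Epochs wholly inside 23.03–2.58 Ma: Miocene (23.03–5.333), Pliocene (5.333–2.58).

20.45 million years; Miocene, Pliocene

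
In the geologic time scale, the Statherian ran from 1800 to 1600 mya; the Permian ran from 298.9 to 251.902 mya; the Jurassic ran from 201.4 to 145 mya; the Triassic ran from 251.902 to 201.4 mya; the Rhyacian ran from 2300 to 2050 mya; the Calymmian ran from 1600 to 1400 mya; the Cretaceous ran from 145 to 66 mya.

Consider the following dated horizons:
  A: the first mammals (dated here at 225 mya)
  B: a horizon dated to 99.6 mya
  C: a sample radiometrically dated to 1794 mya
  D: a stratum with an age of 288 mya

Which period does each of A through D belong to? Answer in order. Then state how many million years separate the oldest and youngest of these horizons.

A — Triassic; B — Cretaceous; C — Statherian; D — Permian; span 1694.4 million years

Match each age against the start–end ranges in the excerpt: A = 225 Ma → Triassic (251.902–201.4); B = 99.6 Ma → Cretaceous (145–66); C = 1794 Ma → Statherian (1800–1600); D = 288 Ma → Permian (298.9–251.902).
The largest age is 1794 Ma and the smallest is 99.6 Ma; their difference is 1694.4 Myr.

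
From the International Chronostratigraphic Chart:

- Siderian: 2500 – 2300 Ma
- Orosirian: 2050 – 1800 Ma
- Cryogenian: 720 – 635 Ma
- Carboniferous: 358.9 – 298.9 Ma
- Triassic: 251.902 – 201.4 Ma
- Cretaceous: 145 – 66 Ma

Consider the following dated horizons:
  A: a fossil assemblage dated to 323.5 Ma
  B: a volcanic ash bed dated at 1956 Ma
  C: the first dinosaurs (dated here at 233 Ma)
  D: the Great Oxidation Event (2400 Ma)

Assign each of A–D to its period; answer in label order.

A — Carboniferous; B — Orosirian; C — Triassic; D — Siderian

A: 323.5 Ma lies in 358.9–298.9 Ma, so Carboniferous.
B: 1956 Ma lies in 2050–1800 Ma, so Orosirian.
C: 233 Ma lies in 251.902–201.4 Ma, so Triassic.
D: 2400 Ma lies in 2500–2300 Ma, so Siderian.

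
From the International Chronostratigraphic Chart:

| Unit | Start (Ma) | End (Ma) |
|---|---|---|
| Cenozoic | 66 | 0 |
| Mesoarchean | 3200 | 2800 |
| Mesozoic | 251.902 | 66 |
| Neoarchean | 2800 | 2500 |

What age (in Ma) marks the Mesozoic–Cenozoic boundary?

The Mesozoic ends and the Cenozoic begins at 66 Ma.

66 Ma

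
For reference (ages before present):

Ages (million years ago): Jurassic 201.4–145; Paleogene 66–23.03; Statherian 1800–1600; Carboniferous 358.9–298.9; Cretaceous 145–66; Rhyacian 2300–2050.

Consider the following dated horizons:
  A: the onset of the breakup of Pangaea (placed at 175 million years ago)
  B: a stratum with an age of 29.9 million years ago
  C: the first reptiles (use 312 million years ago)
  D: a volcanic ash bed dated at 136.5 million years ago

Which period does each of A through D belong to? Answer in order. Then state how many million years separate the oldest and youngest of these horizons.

Match each age against the start–end ranges in the excerpt: A = 175 Ma → Jurassic (201.4–145); B = 29.9 Ma → Paleogene (66–23.03); C = 312 Ma → Carboniferous (358.9–298.9); D = 136.5 Ma → Cretaceous (145–66).
The largest age is 312 Ma and the smallest is 29.9 Ma; their difference is 282.1 Myr.

A — Jurassic; B — Paleogene; C — Carboniferous; D — Cretaceous; span 282.1 million years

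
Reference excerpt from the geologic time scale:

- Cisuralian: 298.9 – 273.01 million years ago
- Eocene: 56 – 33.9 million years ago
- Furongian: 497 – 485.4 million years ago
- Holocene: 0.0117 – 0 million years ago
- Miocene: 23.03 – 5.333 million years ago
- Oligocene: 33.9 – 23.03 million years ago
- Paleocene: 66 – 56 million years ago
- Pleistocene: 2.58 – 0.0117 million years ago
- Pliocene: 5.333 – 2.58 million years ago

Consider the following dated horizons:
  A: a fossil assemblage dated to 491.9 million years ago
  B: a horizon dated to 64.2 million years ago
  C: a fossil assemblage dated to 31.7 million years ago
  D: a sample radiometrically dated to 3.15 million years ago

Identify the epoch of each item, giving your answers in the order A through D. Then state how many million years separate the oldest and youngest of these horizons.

Match each age against the start–end ranges in the excerpt: A = 491.9 Ma → Furongian (497–485.4); B = 64.2 Ma → Paleocene (66–56); C = 31.7 Ma → Oligocene (33.9–23.03); D = 3.15 Ma → Pliocene (5.333–2.58).
The largest age is 491.9 Ma and the smallest is 3.15 Ma; their difference is 488.75 Myr.

A — Furongian; B — Paleocene; C — Oligocene; D — Pliocene; span 488.75 million years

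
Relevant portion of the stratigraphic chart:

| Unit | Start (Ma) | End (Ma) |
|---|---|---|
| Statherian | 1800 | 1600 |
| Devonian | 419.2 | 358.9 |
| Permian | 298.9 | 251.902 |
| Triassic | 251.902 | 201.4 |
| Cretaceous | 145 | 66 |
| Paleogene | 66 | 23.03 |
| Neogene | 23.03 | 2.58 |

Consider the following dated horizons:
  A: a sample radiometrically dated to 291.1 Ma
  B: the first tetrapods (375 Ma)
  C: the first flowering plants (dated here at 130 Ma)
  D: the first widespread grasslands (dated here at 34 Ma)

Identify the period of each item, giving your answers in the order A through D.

A — Permian; B — Devonian; C — Cretaceous; D — Paleogene

Match each age against the start–end ranges in the excerpt: A = 291.1 Ma → Permian (298.9–251.902); B = 375 Ma → Devonian (419.2–358.9); C = 130 Ma → Cretaceous (145–66); D = 34 Ma → Paleogene (66–23.03).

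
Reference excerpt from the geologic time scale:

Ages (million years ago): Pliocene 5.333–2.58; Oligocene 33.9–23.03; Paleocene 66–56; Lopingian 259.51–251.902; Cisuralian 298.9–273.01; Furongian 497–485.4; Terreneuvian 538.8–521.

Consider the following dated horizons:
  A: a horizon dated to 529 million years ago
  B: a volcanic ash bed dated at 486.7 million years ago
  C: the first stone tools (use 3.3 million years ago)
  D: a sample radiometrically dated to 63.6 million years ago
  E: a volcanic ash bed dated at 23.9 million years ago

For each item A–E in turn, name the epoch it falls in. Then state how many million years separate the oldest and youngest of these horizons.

Match each age against the start–end ranges in the excerpt: A = 529 Ma → Terreneuvian (538.8–521); B = 486.7 Ma → Furongian (497–485.4); C = 3.3 Ma → Pliocene (5.333–2.58); D = 63.6 Ma → Paleocene (66–56); E = 23.9 Ma → Oligocene (33.9–23.03).
The largest age is 529 Ma and the smallest is 3.3 Ma; their difference is 525.7 Myr.

A — Terreneuvian; B — Furongian; C — Pliocene; D — Paleocene; E — Oligocene; span 525.7 million years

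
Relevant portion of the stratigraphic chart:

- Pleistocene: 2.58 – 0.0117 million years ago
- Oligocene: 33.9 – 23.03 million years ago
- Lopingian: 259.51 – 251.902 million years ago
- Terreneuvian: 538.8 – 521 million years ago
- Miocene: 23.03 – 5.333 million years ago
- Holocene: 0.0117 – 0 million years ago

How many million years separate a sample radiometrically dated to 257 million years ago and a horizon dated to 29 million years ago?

228 million years

257 − 29 = 228 million years.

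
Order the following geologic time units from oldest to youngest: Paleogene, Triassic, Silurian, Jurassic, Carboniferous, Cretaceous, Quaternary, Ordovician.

Ordovician, Silurian, Carboniferous, Triassic, Jurassic, Cretaceous, Paleogene, Quaternary

Era membership (oldest first within each) — Paleozoic: Ordovician, Silurian, Carboniferous; Mesozoic: Triassic, Jurassic, Cretaceous; Cenozoic: Paleogene, Quaternary. Paleozoic precedes Mesozoic, which precedes Cenozoic. Concatenating the groups in that era order gives oldest to youngest directly.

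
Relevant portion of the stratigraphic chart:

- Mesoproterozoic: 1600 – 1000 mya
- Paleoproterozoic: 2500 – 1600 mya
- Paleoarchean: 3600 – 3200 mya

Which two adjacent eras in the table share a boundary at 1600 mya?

Paleoproterozoic and Mesoproterozoic

The Paleoproterozoic ends at 1600 mya and the Mesoproterozoic begins at 1600 mya, so they share that boundary.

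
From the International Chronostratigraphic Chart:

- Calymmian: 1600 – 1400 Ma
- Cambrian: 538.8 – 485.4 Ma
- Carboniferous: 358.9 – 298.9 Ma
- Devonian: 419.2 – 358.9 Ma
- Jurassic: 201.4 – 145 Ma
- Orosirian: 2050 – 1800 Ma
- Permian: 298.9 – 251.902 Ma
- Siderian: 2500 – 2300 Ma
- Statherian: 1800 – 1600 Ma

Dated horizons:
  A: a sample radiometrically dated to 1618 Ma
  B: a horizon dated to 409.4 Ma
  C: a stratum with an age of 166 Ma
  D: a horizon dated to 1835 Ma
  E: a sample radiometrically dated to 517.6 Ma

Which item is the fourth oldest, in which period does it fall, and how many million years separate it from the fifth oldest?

Sorted oldest-first by Ma: D (1835), A (1618), E (517.6), B (409.4), C (166).
The fourth oldest is B at 409.4 Ma, which lies in 419.2–358.9 Ma: the Devonian.
The fifth oldest is C at 166 Ma; separation = |409.4 − 166| = 243.4 Myr.

B, in the Devonian; 243.4 million years to C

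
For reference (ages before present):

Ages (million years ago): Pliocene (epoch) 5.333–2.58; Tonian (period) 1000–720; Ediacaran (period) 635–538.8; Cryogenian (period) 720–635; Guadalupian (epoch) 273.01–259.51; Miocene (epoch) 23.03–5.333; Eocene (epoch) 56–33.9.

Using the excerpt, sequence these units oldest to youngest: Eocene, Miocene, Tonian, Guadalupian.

Tonian, Guadalupian, Eocene, Miocene

The oldest of these is Tonian (starts 1000 Ma) and the youngest is Miocene (ends 5.333 Ma).
In between, by decreasing start age: Guadalupian (273.01), Eocene (56).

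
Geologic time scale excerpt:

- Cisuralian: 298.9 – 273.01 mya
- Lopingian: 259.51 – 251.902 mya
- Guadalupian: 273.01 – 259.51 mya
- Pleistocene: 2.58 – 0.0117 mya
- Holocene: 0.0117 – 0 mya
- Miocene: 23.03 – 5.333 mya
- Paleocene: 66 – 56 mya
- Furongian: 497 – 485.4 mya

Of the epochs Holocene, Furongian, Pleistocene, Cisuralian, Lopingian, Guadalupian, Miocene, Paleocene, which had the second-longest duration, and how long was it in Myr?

Miocene, 17.697 million years

Start − end for each: Holocene 0.0117 − 0 = 0.0117; Furongian 497 − 485.4 = 11.6; Pleistocene 2.58 − 0.0117 = 2.5683; Cisuralian 298.9 − 273.01 = 25.89; Lopingian 259.51 − 251.902 = 7.608; Guadalupian 273.01 − 259.51 = 13.5; Miocene 23.03 − 5.333 = 17.697; Paleocene 66 − 56 = 10.
Ranking these from longest: Cisuralian > Miocene > Guadalupian > Furongian > Paleocene > Lopingian > Pleistocene > Holocene.
Position 2 in that ranking is Miocene, which lasted 17.697 Myr.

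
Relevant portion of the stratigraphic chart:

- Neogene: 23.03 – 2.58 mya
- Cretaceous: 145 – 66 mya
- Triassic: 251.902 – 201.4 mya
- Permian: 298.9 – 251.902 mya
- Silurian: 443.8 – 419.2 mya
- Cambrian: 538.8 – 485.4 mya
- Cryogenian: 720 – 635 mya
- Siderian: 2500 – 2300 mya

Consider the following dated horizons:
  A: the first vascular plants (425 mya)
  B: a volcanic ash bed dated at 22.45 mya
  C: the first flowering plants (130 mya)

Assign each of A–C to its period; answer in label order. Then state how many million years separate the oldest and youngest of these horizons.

A — Silurian; B — Neogene; C — Cretaceous; span 402.55 million years

Match each age against the start–end ranges in the excerpt: A = 425 Ma → Silurian (443.8–419.2); B = 22.45 Ma → Neogene (23.03–2.58); C = 130 Ma → Cretaceous (145–66).
The largest age is 425 Ma and the smallest is 22.45 Ma; their difference is 402.55 Myr.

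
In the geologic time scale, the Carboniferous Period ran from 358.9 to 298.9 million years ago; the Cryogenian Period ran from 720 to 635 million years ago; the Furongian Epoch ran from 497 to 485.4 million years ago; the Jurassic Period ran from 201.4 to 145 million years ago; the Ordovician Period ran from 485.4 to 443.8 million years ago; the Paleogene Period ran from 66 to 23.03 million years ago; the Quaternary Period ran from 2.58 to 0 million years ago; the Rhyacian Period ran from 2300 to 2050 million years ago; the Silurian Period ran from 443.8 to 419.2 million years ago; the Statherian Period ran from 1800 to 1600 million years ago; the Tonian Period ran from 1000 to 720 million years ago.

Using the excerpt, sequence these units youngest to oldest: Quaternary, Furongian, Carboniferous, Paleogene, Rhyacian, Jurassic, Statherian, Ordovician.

Quaternary → Paleogene → Jurassic → Carboniferous → Ordovician → Furongian → Statherian → Rhyacian

The oldest of these is Rhyacian (starts 2300 Ma) and the youngest is Quaternary (ends 0 Ma).
In between, by decreasing start age: Statherian (1800), Furongian (497), Ordovician (485.4), Carboniferous (358.9), Jurassic (201.4), Paleogene (66).
Listing youngest first means reversing that sequence.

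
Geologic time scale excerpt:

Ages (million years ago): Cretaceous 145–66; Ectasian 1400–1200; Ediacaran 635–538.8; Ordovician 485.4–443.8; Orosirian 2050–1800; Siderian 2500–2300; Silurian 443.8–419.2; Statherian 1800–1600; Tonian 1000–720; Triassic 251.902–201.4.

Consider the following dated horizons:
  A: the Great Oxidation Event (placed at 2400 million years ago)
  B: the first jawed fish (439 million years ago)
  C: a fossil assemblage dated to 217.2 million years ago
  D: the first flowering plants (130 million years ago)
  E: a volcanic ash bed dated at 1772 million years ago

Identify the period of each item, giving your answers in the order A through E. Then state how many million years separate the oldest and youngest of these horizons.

A — Siderian; B — Silurian; C — Triassic; D — Cretaceous; E — Statherian; span 2270 million years

Match each age against the start–end ranges in the excerpt: A = 2400 Ma → Siderian (2500–2300); B = 439 Ma → Silurian (443.8–419.2); C = 217.2 Ma → Triassic (251.902–201.4); D = 130 Ma → Cretaceous (145–66); E = 1772 Ma → Statherian (1800–1600).
The largest age is 2400 Ma and the smallest is 130 Ma; their difference is 2270 Myr.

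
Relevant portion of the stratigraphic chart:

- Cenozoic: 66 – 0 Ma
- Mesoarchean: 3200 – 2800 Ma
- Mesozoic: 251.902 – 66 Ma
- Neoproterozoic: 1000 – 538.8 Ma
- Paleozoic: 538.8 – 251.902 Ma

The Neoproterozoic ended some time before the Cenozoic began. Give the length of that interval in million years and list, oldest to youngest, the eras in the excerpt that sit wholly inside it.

472.8 million years; Paleozoic, Mesozoic

The Neoproterozoic closes at 538.8 Ma and the Cenozoic opens at 66 Ma, so the interval is 538.8 − 66 = 472.8 Myr.
An era fits inside if it starts at or after 538.8 Ma and ends at or before 66 Ma; oldest first that gives Paleozoic, Mesozoic.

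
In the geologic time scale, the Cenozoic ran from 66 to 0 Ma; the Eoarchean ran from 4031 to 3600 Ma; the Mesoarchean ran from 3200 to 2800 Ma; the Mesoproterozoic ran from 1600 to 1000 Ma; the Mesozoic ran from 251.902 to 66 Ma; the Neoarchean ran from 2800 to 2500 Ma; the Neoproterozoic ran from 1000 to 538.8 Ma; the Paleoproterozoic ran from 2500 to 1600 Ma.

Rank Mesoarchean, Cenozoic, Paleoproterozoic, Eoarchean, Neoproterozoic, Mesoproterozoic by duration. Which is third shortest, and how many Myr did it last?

Start − end for each: Mesoarchean 3200 − 2800 = 400; Cenozoic 66 − 0 = 66; Paleoproterozoic 2500 − 1600 = 900; Eoarchean 4031 − 3600 = 431; Neoproterozoic 1000 − 538.8 = 461.2; Mesoproterozoic 1600 − 1000 = 600.
Ranking these from shortest: Cenozoic < Mesoarchean < Eoarchean < Neoproterozoic < Mesoproterozoic < Paleoproterozoic.
Position 3 in that ranking is Eoarchean, which lasted 431 Myr.

Eoarchean, 431 million years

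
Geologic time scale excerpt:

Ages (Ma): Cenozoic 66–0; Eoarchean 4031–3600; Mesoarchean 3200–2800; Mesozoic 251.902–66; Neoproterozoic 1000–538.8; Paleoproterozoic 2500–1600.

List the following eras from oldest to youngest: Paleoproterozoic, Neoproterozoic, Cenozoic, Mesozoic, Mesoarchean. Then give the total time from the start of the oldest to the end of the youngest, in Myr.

Mesoarchean → Paleoproterozoic → Neoproterozoic → Mesozoic → Cenozoic; total span 3200 Myr

Start ages (Ma): Mesoarchean 3200, Paleoproterozoic 2500, Neoproterozoic 1000, Mesozoic 251.902, Cenozoic 66.
Ordered oldest to youngest: Mesoarchean, Paleoproterozoic, Neoproterozoic, Mesozoic, Cenozoic.
Span = 3200 − 0 = 3200 Myr.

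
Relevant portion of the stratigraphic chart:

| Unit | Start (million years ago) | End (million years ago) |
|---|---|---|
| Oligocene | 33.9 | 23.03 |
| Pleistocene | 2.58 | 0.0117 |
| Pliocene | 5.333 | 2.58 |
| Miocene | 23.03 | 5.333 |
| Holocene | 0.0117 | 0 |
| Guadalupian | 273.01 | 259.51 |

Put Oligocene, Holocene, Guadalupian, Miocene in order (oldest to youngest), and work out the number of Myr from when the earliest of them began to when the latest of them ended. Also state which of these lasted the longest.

From the excerpt: Oligocene 33.9–23.03; Holocene 0.0117–0; Guadalupian 273.01–259.51; Miocene 23.03–5.333 (Ma).
Larger Ma is earlier, so the oldest is Guadalupian and the youngest is Holocene; oldest to youngest: Guadalupian, Oligocene, Miocene, Holocene.
Oldest start 273.01 minus youngest end 0 gives 273.01 Myr overall.
Individual lengths (start − end): Guadalupian 13.5; Miocene 17.697; Oligocene 10.87; Holocene 0.0117. The largest is Miocene at 17.697 Myr.

Guadalupian, Oligocene, Miocene, Holocene; total span 273.01 Myr; longest is Miocene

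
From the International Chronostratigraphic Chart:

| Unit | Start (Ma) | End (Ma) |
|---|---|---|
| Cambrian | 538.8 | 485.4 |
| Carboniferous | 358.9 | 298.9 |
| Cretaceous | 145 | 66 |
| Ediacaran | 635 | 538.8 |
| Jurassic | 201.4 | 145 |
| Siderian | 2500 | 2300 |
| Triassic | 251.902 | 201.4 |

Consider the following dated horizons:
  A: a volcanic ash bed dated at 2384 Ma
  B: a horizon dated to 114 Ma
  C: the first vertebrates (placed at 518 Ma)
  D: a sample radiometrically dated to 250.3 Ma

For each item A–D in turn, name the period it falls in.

Match each age against the start–end ranges in the excerpt: A = 2384 Ma → Siderian (2500–2300); B = 114 Ma → Cretaceous (145–66); C = 518 Ma → Cambrian (538.8–485.4); D = 250.3 Ma → Triassic (251.902–201.4).

A — Siderian; B — Cretaceous; C — Cambrian; D — Triassic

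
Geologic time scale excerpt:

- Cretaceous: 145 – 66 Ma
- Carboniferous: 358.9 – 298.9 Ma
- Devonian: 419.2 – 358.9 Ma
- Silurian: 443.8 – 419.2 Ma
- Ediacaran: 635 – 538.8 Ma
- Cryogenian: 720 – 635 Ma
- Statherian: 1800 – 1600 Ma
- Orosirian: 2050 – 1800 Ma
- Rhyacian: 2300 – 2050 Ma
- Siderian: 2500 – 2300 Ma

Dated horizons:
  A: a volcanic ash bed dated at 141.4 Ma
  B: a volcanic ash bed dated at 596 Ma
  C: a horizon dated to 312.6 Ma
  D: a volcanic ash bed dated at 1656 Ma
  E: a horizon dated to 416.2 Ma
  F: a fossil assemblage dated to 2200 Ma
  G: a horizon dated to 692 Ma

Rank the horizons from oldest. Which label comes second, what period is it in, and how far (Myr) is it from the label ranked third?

D, in the Statherian; 964 million years to G

Larger Ma means older, so oldest first: F 2200 > D 1656 > G 692 > B 596 > E 416.2 > C 312.6 > A 141.4.
Counting 2 along gives D (1656 Ma); the excerpt puts that inside the Statherian, 1800–1600 Ma.
Next in line is G (692 Ma), and 1656 − 692 = 964 Myr.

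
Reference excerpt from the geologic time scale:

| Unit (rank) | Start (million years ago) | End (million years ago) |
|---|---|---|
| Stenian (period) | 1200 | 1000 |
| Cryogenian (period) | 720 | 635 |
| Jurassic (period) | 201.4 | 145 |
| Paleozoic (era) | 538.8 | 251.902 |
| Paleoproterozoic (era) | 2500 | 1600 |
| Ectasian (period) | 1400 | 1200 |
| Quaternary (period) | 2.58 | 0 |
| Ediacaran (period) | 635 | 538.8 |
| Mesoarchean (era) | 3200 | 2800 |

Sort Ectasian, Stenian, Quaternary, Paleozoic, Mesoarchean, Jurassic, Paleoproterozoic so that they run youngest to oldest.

The oldest of these is Mesoarchean (starts 3200 Ma) and the youngest is Quaternary (ends 0 Ma).
In between, by decreasing start age: Paleoproterozoic (2500), Ectasian (1400), Stenian (1200), Paleozoic (538.8), Jurassic (201.4).
Listing youngest first means reversing that sequence.

Quaternary → Jurassic → Paleozoic → Stenian → Ectasian → Paleoproterozoic → Mesoarchean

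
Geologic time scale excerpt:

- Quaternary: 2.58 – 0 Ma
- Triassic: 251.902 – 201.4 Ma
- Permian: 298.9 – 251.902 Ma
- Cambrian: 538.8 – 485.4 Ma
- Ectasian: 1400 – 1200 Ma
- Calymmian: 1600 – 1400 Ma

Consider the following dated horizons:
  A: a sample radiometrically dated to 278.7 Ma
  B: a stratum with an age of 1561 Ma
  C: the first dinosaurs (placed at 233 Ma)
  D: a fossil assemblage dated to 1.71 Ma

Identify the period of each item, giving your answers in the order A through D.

A — Permian; B — Calymmian; C — Triassic; D — Quaternary

A: 278.7 Ma lies in 298.9–251.902 Ma, so Permian.
B: 1561 Ma lies in 1600–1400 Ma, so Calymmian.
C: 233 Ma lies in 251.902–201.4 Ma, so Triassic.
D: 1.71 Ma lies in 2.58–0 Ma, so Quaternary.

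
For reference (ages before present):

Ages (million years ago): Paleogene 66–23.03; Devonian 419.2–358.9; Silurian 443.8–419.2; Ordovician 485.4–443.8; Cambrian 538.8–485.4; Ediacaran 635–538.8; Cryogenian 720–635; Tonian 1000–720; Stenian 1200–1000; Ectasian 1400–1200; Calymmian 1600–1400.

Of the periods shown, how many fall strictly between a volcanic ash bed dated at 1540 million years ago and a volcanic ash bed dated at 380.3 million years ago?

1540 Ma sits inside the Calymmian (1600–1400) and 380.3 Ma inside the Devonian (419.2–358.9); neither of those is wholly between the two dates.
The listed periods lying completely between them are Ectasian, Stenian, Tonian, Cryogenian, Ediacaran, Cambrian, Ordovician, Silurian — 8 in all.

8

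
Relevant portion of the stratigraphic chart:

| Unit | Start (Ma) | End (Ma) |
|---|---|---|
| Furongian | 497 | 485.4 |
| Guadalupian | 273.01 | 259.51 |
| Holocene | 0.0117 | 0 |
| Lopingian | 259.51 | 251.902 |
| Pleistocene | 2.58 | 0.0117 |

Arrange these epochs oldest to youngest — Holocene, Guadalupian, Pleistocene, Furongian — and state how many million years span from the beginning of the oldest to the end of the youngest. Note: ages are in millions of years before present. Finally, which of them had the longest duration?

Furongian → Guadalupian → Pleistocene → Holocene; total span 497 Myr; longest is Guadalupian

Start ages (Ma): Furongian 497, Guadalupian 273.01, Pleistocene 2.58, Holocene 0.0117.
Ordered oldest to youngest: Furongian, Guadalupian, Pleistocene, Holocene.
Span = 497 − 0 = 497 Myr.
Durations: Pleistocene 2.5683, Guadalupian 13.5, Furongian 11.6, Holocene 0.0117 → longest is Guadalupian (13.5 Myr).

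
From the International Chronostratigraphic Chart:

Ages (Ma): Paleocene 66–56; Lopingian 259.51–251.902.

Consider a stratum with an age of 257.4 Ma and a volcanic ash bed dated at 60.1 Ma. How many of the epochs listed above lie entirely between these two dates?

0

The older date is 257.4 Ma and the younger is 60.1 Ma.
No epoch both begins after 257.4 Ma and ends before 60.1 Ma, so the count is 0.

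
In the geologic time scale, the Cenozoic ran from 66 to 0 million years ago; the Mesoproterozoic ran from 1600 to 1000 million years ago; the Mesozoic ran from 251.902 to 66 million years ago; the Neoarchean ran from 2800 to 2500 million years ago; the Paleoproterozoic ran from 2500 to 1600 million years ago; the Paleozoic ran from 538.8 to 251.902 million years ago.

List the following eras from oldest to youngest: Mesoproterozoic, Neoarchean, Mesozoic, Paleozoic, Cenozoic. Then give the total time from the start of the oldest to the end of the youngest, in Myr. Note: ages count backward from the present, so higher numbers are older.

Neoarchean, Mesoproterozoic, Paleozoic, Mesozoic, Cenozoic; total span 2800 Myr

Start ages (Ma): Neoarchean 2800, Mesoproterozoic 1600, Paleozoic 538.8, Mesozoic 251.902, Cenozoic 66.
Ordered oldest to youngest: Neoarchean, Mesoproterozoic, Paleozoic, Mesozoic, Cenozoic.
Span = 2800 − 0 = 2800 Myr.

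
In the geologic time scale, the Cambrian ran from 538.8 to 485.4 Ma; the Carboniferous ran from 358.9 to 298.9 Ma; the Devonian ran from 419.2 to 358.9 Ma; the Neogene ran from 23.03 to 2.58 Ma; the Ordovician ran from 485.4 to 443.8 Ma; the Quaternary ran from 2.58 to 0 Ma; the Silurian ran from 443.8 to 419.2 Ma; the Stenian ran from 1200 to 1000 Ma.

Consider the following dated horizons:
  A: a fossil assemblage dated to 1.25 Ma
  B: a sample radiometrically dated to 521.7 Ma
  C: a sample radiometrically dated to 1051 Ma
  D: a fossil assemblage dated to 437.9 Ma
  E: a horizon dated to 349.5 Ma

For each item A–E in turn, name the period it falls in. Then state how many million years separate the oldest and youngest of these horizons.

Match each age against the start–end ranges in the excerpt: A = 1.25 Ma → Quaternary (2.58–0); B = 521.7 Ma → Cambrian (538.8–485.4); C = 1051 Ma → Stenian (1200–1000); D = 437.9 Ma → Silurian (443.8–419.2); E = 349.5 Ma → Carboniferous (358.9–298.9).
The largest age is 1051 Ma and the smallest is 1.25 Ma; their difference is 1049.75 Myr.

A — Quaternary; B — Cambrian; C — Stenian; D — Silurian; E — Carboniferous; span 1049.75 million years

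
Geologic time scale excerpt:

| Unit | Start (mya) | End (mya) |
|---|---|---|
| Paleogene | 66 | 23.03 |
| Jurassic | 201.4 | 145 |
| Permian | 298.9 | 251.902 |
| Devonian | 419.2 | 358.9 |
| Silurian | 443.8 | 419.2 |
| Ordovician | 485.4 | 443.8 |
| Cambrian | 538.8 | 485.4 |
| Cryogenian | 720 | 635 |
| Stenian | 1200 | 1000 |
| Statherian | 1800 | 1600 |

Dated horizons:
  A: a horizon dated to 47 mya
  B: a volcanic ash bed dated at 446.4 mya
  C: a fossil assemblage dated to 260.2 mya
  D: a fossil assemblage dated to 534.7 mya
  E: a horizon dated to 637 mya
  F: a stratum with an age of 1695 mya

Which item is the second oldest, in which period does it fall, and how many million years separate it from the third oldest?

E, in the Cryogenian; 102.3 million years to D

Larger Ma means older, so oldest first: F 1695 > E 637 > D 534.7 > B 446.4 > C 260.2 > A 47.
Counting 2 along gives E (637 Ma); the excerpt puts that inside the Cryogenian, 720–635 Ma.
Next in line is D (534.7 Ma), and 637 − 534.7 = 102.3 Myr.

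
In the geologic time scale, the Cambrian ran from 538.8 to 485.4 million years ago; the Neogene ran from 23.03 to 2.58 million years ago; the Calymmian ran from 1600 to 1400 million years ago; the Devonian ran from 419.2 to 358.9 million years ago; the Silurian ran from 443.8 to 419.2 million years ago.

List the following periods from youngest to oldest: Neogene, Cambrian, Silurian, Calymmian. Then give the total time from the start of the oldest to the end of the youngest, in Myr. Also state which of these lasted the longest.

Neogene → Silurian → Cambrian → Calymmian; total span 1597.42 Myr; longest is Calymmian

From the excerpt: Neogene 23.03–2.58; Cambrian 538.8–485.4; Silurian 443.8–419.2; Calymmian 1600–1400 (Ma).
Larger Ma is earlier, so the oldest is Calymmian and the youngest is Neogene; youngest to oldest: Neogene, Silurian, Cambrian, Calymmian.
Oldest start 1600 minus youngest end 2.58 gives 1597.42 Myr overall.
Individual lengths (start − end): Neogene 20.45; Calymmian 200; Silurian 24.6; Cambrian 53.4. The largest is Calymmian at 200 Myr.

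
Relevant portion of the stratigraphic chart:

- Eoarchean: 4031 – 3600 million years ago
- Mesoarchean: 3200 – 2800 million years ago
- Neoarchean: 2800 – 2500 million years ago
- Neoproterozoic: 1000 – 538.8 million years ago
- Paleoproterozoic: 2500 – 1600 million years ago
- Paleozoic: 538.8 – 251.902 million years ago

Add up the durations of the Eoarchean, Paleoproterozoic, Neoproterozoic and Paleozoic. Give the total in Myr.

Each duration: Eoarchean = 431; Paleoproterozoic = 900; Neoproterozoic = 461.2; Paleozoic = 286.898.
Sum: 431 + 900 + 461.2 + 286.898 = 2079.098 Myr.

2079.098 million years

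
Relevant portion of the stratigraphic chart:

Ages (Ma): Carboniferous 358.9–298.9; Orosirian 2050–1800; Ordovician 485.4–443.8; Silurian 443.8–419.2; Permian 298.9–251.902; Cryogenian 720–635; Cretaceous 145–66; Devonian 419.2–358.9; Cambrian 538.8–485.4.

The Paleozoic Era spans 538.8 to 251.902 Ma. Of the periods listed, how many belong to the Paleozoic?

6

Periods inside 538.8–251.902 Ma: Cambrian, Ordovician, Silurian, Devonian, Carboniferous, Permian — 6 in total.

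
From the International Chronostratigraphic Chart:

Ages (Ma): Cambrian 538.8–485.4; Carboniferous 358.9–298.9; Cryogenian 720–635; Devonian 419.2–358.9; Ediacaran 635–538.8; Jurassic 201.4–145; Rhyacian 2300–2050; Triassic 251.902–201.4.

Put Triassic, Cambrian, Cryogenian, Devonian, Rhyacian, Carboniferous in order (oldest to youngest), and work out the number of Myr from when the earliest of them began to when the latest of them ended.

Rhyacian, Cryogenian, Cambrian, Devonian, Carboniferous, Triassic; total span 2098.6 Myr

From the excerpt: Triassic 251.902–201.4; Cambrian 538.8–485.4; Cryogenian 720–635; Devonian 419.2–358.9; Rhyacian 2300–2050; Carboniferous 358.9–298.9 (Ma).
Larger Ma is earlier, so the oldest is Rhyacian and the youngest is Triassic; oldest to youngest: Rhyacian, Cryogenian, Cambrian, Devonian, Carboniferous, Triassic.
Oldest start 2300 minus youngest end 201.4 gives 2098.6 Myr overall.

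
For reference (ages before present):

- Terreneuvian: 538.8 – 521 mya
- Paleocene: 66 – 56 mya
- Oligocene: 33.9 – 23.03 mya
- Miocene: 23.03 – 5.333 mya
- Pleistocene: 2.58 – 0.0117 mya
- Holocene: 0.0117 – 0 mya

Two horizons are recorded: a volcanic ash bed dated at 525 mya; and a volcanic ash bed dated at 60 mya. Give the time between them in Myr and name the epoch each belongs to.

Elapsed time: 525 − 60 = 465 Myr.
525 Ma lies within 538.8–521 Ma: Terreneuvian.
60 Ma lies within 66–56 Ma: Paleocene.

465 million years apart; the first in the Terreneuvian, the second in the Paleocene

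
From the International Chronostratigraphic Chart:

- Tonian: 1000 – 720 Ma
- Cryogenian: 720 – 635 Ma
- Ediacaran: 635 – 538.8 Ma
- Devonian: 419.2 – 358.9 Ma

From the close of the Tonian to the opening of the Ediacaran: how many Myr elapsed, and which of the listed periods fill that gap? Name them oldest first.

85 million years; Cryogenian

End of Tonian = 720 Ma; start of Ediacaran = 635 Ma.
Gap = 720 − 635 = 85 Myr.
Periods wholly inside 720–635 Ma: Cryogenian (720–635).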